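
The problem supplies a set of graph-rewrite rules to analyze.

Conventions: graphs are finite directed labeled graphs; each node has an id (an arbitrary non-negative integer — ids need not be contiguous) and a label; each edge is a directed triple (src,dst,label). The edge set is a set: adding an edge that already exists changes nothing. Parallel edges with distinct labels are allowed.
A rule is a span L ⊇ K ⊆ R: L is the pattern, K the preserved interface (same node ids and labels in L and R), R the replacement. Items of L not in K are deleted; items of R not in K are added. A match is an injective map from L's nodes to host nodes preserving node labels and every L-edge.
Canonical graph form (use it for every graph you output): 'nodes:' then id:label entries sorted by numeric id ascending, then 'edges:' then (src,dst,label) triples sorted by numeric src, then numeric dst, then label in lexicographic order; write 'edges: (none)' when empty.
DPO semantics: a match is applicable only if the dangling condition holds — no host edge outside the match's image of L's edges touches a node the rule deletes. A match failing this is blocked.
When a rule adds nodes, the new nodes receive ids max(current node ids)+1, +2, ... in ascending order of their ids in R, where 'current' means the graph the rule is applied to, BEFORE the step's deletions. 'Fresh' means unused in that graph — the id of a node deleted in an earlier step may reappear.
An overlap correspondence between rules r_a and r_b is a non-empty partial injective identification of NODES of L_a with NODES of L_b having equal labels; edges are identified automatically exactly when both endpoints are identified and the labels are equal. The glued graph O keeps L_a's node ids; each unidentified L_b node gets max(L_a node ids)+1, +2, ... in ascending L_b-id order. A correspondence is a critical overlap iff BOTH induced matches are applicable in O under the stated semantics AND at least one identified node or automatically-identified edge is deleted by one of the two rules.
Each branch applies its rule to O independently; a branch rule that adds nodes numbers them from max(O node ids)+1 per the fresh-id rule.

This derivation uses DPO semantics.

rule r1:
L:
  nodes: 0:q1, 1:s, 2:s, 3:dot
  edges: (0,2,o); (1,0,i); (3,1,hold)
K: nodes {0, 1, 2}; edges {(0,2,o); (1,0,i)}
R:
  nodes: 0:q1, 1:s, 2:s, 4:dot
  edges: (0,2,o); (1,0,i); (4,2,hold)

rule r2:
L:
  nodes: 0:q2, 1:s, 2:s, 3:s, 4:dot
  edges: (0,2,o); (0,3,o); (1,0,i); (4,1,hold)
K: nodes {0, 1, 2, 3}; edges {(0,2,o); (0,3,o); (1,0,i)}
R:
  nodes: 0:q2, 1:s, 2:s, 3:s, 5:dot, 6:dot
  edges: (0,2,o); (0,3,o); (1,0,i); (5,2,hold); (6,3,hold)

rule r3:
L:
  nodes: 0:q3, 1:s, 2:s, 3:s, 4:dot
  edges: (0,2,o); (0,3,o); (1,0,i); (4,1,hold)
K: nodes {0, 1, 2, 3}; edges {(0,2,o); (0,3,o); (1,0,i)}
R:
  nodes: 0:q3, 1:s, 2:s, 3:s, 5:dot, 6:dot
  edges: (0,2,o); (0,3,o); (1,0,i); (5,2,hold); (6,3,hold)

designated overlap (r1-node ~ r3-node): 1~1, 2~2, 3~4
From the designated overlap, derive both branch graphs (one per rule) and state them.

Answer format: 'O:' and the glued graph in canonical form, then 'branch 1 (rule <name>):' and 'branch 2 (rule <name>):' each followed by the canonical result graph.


O:
nodes: 0:q1, 1:s, 2:s, 3:dot, 4:q3, 5:s
edges: (0,2,o); (1,0,i); (1,4,i); (3,1,hold); (4,2,o); (4,5,o)
branch 1 (rule r1):
nodes: 0:q1, 1:s, 2:s, 4:q3, 5:s, 6:dot
edges: (0,2,o); (1,0,i); (1,4,i); (4,2,o); (4,5,o); (6,2,hold)
branch 2 (rule r3):
nodes: 0:q1, 1:s, 2:s, 4:q3, 5:s, 6:dot, 7:dot
edges: (0,2,o); (1,0,i); (1,4,i); (4,2,o); (4,5,o); (6,2,hold); (7,5,hold)


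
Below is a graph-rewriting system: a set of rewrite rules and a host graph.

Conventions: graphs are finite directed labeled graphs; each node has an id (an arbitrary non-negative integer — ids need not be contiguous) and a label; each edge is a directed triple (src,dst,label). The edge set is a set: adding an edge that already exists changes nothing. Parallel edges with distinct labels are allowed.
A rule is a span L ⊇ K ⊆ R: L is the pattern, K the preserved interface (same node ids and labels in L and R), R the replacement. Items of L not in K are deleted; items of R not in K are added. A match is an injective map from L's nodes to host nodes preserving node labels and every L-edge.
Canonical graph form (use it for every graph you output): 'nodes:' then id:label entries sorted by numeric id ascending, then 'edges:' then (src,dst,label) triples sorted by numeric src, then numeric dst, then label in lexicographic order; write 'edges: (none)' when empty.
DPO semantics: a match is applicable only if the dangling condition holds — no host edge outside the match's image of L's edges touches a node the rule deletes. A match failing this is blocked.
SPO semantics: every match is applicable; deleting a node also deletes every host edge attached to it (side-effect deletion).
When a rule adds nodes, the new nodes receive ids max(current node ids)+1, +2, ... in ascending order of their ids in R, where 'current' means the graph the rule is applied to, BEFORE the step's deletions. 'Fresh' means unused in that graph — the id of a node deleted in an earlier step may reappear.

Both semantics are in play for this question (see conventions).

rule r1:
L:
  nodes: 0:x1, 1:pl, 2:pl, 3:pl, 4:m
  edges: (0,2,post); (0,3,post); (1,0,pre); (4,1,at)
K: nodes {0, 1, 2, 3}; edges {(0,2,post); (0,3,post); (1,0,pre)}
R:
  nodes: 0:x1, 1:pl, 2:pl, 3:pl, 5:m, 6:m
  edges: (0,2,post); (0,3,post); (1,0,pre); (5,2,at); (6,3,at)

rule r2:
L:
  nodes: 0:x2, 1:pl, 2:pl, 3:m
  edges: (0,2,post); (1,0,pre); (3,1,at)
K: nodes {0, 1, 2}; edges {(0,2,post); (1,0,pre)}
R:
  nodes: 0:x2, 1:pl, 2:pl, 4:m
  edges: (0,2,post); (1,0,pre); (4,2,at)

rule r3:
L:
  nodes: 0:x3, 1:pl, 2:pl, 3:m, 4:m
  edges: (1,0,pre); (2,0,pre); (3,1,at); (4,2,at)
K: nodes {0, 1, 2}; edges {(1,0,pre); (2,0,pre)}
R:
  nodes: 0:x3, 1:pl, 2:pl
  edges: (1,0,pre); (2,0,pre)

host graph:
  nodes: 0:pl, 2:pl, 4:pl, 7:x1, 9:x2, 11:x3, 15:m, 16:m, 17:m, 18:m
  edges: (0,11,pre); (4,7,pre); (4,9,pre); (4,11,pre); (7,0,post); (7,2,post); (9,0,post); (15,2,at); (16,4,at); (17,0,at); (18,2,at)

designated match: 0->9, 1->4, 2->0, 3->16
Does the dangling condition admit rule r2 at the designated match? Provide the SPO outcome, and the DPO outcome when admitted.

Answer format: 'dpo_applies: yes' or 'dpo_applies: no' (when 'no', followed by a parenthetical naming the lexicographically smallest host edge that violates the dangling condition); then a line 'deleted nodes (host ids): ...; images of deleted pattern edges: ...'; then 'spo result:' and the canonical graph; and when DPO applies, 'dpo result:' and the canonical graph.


dpo_applies: yes
deleted nodes (host ids): 16; images of deleted pattern edges: (16,4,at)
spo result:
nodes: 0:pl, 2:pl, 4:pl, 7:x1, 9:x2, 11:x3, 15:m, 17:m, 18:m, 19:m
edges: (0,11,pre); (4,7,pre); (4,9,pre); (4,11,pre); (7,0,post); (7,2,post); (9,0,post); (15,2,at); (17,0,at); (18,2,at); (19,0,at)
dpo result:
nodes: 0:pl, 2:pl, 4:pl, 7:x1, 9:x2, 11:x3, 15:m, 17:m, 18:m, 19:m
edges: (0,11,pre); (4,7,pre); (4,9,pre); (4,11,pre); (7,0,post); (7,2,post); (9,0,post); (15,2,at); (17,0,at); (18,2,at); (19,0,at)


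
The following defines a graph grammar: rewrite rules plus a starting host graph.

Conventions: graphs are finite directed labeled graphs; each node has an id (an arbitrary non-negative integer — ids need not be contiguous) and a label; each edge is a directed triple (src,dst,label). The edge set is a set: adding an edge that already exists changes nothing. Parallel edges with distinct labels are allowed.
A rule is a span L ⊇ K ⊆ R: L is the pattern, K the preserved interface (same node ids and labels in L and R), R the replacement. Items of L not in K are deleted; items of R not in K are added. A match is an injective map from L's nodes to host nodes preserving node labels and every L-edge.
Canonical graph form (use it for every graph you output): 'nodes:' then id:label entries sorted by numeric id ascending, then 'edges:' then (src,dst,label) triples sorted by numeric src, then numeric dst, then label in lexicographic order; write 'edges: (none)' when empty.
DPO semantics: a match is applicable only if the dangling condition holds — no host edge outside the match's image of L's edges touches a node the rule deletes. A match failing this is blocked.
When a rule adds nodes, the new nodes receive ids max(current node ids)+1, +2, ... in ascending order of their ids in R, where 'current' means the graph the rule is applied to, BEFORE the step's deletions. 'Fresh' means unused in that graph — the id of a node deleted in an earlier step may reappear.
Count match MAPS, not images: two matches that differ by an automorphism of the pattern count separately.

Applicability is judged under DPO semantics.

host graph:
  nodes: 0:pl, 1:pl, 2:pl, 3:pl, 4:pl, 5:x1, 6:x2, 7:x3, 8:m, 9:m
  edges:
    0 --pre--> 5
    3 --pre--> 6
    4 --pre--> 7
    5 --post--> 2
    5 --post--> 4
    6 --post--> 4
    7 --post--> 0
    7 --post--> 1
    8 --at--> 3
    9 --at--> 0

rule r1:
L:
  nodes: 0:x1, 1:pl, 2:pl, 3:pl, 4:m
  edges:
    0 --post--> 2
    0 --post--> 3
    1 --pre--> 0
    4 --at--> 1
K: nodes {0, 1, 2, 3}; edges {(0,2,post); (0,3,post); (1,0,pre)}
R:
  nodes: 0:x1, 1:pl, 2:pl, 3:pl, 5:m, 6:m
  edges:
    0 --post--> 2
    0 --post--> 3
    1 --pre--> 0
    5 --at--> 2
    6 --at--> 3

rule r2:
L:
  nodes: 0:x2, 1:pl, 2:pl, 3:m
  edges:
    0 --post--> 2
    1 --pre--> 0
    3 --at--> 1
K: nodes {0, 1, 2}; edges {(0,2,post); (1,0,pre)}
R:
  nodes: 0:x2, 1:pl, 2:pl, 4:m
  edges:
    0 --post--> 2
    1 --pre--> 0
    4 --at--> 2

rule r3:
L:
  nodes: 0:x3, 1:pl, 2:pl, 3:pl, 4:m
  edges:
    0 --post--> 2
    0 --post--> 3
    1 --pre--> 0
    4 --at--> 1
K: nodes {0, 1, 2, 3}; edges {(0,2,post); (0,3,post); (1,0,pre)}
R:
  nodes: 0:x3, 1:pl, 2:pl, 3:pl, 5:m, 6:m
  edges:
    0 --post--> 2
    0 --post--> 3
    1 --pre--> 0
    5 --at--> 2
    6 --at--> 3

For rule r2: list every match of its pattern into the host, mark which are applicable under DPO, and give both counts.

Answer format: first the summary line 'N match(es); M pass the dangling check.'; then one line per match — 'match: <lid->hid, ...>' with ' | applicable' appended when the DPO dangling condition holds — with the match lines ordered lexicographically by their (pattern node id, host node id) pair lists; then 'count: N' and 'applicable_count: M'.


1 match(es); 1 pass the dangling check.
match: 0->6, 1->3, 2->4, 3->8 | applicable
count: 1
applicable_count: 1


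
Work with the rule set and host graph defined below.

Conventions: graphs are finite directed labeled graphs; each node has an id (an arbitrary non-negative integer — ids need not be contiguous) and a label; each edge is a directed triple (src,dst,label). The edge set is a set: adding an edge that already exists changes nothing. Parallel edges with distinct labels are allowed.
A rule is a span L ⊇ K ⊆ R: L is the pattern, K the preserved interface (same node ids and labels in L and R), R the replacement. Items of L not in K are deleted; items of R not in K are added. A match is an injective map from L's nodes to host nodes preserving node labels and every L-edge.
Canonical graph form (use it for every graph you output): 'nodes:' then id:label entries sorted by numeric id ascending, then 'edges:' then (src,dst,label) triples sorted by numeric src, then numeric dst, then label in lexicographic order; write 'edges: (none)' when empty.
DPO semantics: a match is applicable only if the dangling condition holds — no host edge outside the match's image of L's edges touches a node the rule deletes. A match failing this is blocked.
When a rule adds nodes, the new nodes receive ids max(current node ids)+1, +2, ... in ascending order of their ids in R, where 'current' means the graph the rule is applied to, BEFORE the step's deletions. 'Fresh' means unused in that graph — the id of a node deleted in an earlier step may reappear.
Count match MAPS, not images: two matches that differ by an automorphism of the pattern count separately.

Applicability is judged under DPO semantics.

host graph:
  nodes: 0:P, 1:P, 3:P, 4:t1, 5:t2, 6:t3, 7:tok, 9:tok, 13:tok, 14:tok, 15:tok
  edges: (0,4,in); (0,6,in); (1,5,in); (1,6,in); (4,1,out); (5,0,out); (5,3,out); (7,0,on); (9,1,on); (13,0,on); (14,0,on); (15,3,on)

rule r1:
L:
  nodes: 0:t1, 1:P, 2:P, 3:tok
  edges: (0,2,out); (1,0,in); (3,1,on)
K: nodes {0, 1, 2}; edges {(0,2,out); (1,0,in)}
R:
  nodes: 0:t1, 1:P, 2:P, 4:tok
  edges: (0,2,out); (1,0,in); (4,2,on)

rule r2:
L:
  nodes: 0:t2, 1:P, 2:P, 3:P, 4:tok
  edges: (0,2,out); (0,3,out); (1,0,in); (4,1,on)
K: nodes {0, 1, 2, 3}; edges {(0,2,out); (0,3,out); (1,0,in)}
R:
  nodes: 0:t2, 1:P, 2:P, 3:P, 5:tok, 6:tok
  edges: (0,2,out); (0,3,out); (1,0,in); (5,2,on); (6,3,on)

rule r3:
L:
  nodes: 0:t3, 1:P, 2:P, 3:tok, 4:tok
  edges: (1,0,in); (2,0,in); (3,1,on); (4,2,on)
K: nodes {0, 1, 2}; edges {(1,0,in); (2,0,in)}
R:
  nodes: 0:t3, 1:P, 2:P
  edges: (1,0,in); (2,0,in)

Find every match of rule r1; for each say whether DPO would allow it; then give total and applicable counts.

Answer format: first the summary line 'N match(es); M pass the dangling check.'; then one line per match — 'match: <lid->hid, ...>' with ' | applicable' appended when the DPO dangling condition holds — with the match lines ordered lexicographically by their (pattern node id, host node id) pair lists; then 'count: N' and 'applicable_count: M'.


3 match(es); 3 pass the dangling check.
match: 0->4, 1->0, 2->1, 3->7 | applicable
match: 0->4, 1->0, 2->1, 3->13 | applicable
match: 0->4, 1->0, 2->1, 3->14 | applicable
count: 3
applicable_count: 3


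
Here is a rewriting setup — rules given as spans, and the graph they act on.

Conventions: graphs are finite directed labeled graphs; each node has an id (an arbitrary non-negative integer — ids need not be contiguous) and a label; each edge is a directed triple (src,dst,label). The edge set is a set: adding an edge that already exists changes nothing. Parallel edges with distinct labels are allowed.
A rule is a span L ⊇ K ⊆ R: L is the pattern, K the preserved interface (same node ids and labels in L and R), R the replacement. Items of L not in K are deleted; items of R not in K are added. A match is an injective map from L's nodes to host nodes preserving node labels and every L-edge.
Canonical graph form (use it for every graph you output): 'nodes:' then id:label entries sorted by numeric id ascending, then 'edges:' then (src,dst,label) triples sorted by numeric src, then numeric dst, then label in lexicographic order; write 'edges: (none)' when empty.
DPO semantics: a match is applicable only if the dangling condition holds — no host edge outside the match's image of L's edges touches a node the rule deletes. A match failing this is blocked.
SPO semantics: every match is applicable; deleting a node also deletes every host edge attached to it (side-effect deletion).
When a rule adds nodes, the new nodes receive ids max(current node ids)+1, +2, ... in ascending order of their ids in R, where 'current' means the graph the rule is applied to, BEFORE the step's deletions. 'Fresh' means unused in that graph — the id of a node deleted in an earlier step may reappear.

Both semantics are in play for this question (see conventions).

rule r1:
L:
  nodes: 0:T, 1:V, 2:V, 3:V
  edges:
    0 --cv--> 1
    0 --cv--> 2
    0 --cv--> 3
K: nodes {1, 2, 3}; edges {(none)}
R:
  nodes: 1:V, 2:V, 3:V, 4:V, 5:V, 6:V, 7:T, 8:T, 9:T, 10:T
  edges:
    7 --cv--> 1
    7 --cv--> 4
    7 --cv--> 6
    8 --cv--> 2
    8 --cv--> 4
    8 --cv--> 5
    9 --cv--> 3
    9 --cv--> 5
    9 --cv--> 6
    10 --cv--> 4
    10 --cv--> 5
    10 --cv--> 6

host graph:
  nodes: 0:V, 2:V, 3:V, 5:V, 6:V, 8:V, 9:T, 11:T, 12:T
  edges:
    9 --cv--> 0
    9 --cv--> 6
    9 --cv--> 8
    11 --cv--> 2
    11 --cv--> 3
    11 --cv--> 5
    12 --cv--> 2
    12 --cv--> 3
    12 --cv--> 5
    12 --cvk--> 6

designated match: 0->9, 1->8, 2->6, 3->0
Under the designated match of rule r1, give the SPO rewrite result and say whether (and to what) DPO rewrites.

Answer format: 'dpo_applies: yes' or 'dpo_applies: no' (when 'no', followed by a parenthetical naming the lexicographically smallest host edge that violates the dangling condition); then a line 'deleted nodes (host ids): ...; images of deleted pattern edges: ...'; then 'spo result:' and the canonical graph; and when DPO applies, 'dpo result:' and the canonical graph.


dpo_applies: yes
deleted nodes (host ids): 9; images of deleted pattern edges: (9,0,cv); (9,6,cv); (9,8,cv)
spo result:
nodes: 0:V, 2:V, 3:V, 5:V, 6:V, 8:V, 11:T, 12:T, 13:V, 14:V, 15:V, 16:T, 17:T, 18:T, 19:T
edges: (11,2,cv); (11,3,cv); (11,5,cv); (12,2,cv); (12,3,cv); (12,5,cv); (12,6,cvk); (16,8,cv); (16,13,cv); (16,15,cv); (17,6,cv); (17,13,cv); (17,14,cv); (18,0,cv); (18,14,cv); (18,15,cv); (19,13,cv); (19,14,cv); (19,15,cv)
dpo result:
nodes: 0:V, 2:V, 3:V, 5:V, 6:V, 8:V, 11:T, 12:T, 13:V, 14:V, 15:V, 16:T, 17:T, 18:T, 19:T
edges: (11,2,cv); (11,3,cv); (11,5,cv); (12,2,cv); (12,3,cv); (12,5,cv); (12,6,cvk); (16,8,cv); (16,13,cv); (16,15,cv); (17,6,cv); (17,13,cv); (17,14,cv); (18,0,cv); (18,14,cv); (18,15,cv); (19,13,cv); (19,14,cv); (19,15,cv)


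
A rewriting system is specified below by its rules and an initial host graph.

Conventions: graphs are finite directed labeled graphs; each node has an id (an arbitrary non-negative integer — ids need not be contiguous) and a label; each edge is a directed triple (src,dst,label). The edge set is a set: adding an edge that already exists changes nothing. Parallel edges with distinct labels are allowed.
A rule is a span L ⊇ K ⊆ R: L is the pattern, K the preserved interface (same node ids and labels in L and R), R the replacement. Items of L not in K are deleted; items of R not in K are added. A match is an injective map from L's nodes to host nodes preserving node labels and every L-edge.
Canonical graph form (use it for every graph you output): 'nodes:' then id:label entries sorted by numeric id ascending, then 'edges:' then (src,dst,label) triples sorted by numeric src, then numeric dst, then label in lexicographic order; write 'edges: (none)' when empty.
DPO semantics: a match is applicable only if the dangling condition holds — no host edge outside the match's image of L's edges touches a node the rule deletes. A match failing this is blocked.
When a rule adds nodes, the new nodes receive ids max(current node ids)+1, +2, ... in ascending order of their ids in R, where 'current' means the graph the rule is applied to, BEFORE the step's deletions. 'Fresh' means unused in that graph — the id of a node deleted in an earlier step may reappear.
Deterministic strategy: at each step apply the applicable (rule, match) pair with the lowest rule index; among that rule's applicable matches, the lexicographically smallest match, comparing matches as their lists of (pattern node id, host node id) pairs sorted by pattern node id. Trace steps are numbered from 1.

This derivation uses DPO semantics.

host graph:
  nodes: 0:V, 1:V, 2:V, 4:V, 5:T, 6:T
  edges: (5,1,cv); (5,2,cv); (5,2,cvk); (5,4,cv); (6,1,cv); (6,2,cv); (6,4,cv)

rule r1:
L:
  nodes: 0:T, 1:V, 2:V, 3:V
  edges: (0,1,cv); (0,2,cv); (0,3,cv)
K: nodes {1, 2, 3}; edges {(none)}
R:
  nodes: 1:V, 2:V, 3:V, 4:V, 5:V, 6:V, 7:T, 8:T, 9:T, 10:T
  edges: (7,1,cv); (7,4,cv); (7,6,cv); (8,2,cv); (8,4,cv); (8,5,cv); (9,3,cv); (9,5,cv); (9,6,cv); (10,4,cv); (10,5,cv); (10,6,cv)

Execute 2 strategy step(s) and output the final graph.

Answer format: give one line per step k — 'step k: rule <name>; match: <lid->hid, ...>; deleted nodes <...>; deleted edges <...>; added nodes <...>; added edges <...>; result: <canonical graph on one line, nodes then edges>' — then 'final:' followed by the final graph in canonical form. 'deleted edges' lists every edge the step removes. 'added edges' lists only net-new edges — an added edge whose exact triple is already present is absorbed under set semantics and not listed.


step 1: rule r1; match: 0->6, 1->1, 2->2, 3->4; deleted nodes 6; deleted edges (6,1,cv); (6,2,cv); (6,4,cv); added nodes 7, 8, 9, 10, 11, 12, 13; added edges (10,1,cv); (10,7,cv); (10,9,cv); (11,2,cv); (11,7,cv); (11,8,cv); (12,4,cv); (12,8,cv); (12,9,cv); (13,7,cv); (13,8,cv); (13,9,cv); result: nodes: 0:V, 1:V, 2:V, 4:V, 5:T, 7:V, 8:V, 9:V, 10:T, 11:T, 12:T, 13:T edges: (5,1,cv); (5,2,cv); (5,2,cvk); (5,4,cv); (10,1,cv); (10,7,cv); (10,9,cv); (11,2,cv); (11,7,cv); (11,8,cv); (12,4,cv); (12,8,cv); (12,9,cv); (13,7,cv); (13,8,cv); (13,9,cv)
step 2: rule r1; match: 0->10, 1->1, 2->7, 3->9; deleted nodes 10; deleted edges (10,1,cv); (10,7,cv); (10,9,cv); added nodes 14, 15, 16, 17, 18, 19, 20; added edges (17,1,cv); (17,14,cv); (17,16,cv); (18,7,cv); (18,14,cv); (18,15,cv); (19,9,cv); (19,15,cv); (19,16,cv); (20,14,cv); (20,15,cv); (20,16,cv); result: nodes: 0:V, 1:V, 2:V, 4:V, 5:T, 7:V, 8:V, 9:V, 11:T, 12:T, 13:T, 14:V, 15:V, 16:V, 17:T, 18:T, 19:T, 20:T edges: (5,1,cv); (5,2,cv); (5,2,cvk); (5,4,cv); (11,2,cv); (11,7,cv); (11,8,cv); (12,4,cv); (12,8,cv); (12,9,cv); (13,7,cv); (13,8,cv); (13,9,cv); (17,1,cv); (17,14,cv); (17,16,cv); (18,7,cv); (18,14,cv); (18,15,cv); (19,9,cv); (19,15,cv); (19,16,cv); (20,14,cv); (20,15,cv); (20,16,cv)
final:
nodes: 0:V, 1:V, 2:V, 4:V, 5:T, 7:V, 8:V, 9:V, 11:T, 12:T, 13:T, 14:V, 15:V, 16:V, 17:T, 18:T, 19:T, 20:T
edges: (5,1,cv); (5,2,cv); (5,2,cvk); (5,4,cv); (11,2,cv); (11,7,cv); (11,8,cv); (12,4,cv); (12,8,cv); (12,9,cv); (13,7,cv); (13,8,cv); (13,9,cv); (17,1,cv); (17,14,cv); (17,16,cv); (18,7,cv); (18,14,cv); (18,15,cv); (19,9,cv); (19,15,cv); (19,16,cv); (20,14,cv); (20,15,cv); (20,16,cv)


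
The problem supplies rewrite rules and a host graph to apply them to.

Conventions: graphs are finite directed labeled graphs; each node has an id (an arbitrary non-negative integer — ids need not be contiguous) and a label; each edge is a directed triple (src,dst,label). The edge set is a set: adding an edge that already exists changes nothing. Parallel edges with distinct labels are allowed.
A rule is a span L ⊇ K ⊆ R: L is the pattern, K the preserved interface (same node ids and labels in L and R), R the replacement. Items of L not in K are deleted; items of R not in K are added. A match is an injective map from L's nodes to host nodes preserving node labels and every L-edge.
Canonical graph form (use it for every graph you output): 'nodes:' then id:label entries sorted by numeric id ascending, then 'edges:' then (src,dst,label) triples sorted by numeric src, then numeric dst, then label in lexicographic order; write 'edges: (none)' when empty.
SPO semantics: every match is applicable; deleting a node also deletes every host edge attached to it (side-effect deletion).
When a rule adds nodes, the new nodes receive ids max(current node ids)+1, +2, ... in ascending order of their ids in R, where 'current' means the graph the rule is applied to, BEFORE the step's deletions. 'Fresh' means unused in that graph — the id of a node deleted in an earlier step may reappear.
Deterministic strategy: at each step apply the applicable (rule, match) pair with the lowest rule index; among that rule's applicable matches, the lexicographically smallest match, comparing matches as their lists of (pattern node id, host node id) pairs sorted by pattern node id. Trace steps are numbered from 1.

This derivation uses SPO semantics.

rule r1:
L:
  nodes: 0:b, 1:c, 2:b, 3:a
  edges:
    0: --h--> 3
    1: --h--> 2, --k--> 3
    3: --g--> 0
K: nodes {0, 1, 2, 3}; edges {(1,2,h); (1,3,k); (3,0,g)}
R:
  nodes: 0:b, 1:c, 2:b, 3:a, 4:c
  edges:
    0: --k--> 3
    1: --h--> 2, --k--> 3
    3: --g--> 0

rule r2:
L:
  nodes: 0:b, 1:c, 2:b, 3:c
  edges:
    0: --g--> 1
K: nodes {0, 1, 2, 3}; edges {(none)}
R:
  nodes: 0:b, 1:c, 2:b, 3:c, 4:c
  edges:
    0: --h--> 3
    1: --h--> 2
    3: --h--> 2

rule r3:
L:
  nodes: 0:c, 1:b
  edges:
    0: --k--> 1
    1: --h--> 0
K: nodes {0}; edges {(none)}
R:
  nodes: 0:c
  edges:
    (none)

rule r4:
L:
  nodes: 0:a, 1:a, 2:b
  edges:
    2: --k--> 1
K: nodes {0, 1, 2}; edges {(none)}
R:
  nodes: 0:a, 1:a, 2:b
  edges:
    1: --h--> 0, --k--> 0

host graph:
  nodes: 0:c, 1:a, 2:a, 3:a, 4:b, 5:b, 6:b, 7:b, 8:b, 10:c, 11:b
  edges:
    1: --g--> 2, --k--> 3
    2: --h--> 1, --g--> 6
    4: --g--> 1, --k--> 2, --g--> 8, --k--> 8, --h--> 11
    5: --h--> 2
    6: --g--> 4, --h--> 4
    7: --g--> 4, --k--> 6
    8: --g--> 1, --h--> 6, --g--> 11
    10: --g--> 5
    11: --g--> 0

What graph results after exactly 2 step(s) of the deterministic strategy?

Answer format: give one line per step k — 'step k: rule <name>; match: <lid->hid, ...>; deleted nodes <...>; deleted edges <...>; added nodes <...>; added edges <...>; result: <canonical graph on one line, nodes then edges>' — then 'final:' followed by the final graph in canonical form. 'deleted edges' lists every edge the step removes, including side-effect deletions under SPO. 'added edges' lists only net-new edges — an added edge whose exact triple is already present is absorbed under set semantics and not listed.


step 1: rule r2; match: 0->11, 1->0, 2->4, 3->10; deleted nodes (none); deleted edges (11,0,g); added nodes 12; added edges (0,4,h); (10,4,h); (11,10,h); result: nodes: 0:c, 1:a, 2:a, 3:a, 4:b, 5:b, 6:b, 7:b, 8:b, 10:c, 11:b, 12:c edges: (0,4,h); (1,2,g); (1,3,k); (2,1,h); (2,6,g); (4,1,g); (4,2,k); (4,8,g); (4,8,k); (4,11,h); (5,2,h); (6,4,g); (6,4,h); (7,4,g); (7,6,k); (8,1,g); (8,6,h); (8,11,g); (10,4,h); (10,5,g); (11,10,h)
step 2: rule r4; match: 0->1, 1->2, 2->4; deleted nodes (none); deleted edges (4,2,k); added nodes (none); added edges (2,1,k); result: nodes: 0:c, 1:a, 2:a, 3:a, 4:b, 5:b, 6:b, 7:b, 8:b, 10:c, 11:b, 12:c edges: (0,4,h); (1,2,g); (1,3,k); (2,1,h); (2,1,k); (2,6,g); (4,1,g); (4,8,g); (4,8,k); (4,11,h); (5,2,h); (6,4,g); (6,4,h); (7,4,g); (7,6,k); (8,1,g); (8,6,h); (8,11,g); (10,4,h); (10,5,g); (11,10,h)
final:
nodes: 0:c, 1:a, 2:a, 3:a, 4:b, 5:b, 6:b, 7:b, 8:b, 10:c, 11:b, 12:c
edges: (0,4,h); (1,2,g); (1,3,k); (2,1,h); (2,1,k); (2,6,g); (4,1,g); (4,8,g); (4,8,k); (4,11,h); (5,2,h); (6,4,g); (6,4,h); (7,4,g); (7,6,k); (8,1,g); (8,6,h); (8,11,g); (10,4,h); (10,5,g); (11,10,h)


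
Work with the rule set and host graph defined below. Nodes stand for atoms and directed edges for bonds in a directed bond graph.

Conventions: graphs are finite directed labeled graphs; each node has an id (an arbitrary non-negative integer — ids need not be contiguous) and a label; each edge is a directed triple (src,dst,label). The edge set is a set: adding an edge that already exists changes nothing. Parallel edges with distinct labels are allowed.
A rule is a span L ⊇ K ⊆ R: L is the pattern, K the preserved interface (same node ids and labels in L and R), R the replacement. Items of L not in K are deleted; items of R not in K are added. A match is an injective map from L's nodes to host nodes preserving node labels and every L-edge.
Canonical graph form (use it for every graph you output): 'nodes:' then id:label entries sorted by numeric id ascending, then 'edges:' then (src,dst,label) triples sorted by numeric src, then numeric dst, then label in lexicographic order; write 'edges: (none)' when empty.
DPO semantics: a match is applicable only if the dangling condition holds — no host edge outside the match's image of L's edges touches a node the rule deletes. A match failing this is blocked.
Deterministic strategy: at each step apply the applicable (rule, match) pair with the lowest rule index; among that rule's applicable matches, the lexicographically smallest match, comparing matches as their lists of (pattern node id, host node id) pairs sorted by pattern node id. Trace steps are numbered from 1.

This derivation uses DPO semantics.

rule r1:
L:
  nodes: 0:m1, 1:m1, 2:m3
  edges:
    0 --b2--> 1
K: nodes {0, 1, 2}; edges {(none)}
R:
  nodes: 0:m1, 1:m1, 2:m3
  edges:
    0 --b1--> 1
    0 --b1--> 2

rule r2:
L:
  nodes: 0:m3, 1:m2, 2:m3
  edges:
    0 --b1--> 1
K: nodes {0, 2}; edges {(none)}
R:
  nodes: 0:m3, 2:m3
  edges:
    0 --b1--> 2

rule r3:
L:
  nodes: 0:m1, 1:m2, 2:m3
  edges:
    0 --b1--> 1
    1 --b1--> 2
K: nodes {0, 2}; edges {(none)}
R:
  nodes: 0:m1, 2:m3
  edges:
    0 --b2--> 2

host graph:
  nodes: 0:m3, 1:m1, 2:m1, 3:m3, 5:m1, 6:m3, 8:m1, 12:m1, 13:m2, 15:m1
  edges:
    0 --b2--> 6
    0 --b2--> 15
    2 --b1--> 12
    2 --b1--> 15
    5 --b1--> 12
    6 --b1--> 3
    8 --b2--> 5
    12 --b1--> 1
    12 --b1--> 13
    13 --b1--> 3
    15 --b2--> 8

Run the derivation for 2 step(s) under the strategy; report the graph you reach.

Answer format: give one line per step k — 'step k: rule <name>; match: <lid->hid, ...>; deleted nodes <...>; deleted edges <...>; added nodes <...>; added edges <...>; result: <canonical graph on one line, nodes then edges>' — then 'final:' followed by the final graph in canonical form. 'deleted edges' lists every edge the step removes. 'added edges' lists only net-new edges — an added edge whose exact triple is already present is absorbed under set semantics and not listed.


step 1: rule r1; match: 0->8, 1->5, 2->0; deleted nodes (none); deleted edges (8,5,b2); added nodes (none); added edges (8,0,b1); (8,5,b1); result: nodes: 0:m3, 1:m1, 2:m1, 3:m3, 5:m1, 6:m3, 8:m1, 12:m1, 13:m2, 15:m1 edges: (0,6,b2); (0,15,b2); (2,12,b1); (2,15,b1); (5,12,b1); (6,3,b1); (8,0,b1); (8,5,b1); (12,1,b1); (12,13,b1); (13,3,b1); (15,8,b2)
step 2: rule r1; match: 0->15, 1->8, 2->0; deleted nodes (none); deleted edges (15,8,b2); added nodes (none); added edges (15,0,b1); (15,8,b1); result: nodes: 0:m3, 1:m1, 2:m1, 3:m3, 5:m1, 6:m3, 8:m1, 12:m1, 13:m2, 15:m1 edges: (0,6,b2); (0,15,b2); (2,12,b1); (2,15,b1); (5,12,b1); (6,3,b1); (8,0,b1); (8,5,b1); (12,1,b1); (12,13,b1); (13,3,b1); (15,0,b1); (15,8,b1)
final:
nodes: 0:m3, 1:m1, 2:m1, 3:m3, 5:m1, 6:m3, 8:m1, 12:m1, 13:m2, 15:m1
edges: (0,6,b2); (0,15,b2); (2,12,b1); (2,15,b1); (5,12,b1); (6,3,b1); (8,0,b1); (8,5,b1); (12,1,b1); (12,13,b1); (13,3,b1); (15,0,b1); (15,8,b1)


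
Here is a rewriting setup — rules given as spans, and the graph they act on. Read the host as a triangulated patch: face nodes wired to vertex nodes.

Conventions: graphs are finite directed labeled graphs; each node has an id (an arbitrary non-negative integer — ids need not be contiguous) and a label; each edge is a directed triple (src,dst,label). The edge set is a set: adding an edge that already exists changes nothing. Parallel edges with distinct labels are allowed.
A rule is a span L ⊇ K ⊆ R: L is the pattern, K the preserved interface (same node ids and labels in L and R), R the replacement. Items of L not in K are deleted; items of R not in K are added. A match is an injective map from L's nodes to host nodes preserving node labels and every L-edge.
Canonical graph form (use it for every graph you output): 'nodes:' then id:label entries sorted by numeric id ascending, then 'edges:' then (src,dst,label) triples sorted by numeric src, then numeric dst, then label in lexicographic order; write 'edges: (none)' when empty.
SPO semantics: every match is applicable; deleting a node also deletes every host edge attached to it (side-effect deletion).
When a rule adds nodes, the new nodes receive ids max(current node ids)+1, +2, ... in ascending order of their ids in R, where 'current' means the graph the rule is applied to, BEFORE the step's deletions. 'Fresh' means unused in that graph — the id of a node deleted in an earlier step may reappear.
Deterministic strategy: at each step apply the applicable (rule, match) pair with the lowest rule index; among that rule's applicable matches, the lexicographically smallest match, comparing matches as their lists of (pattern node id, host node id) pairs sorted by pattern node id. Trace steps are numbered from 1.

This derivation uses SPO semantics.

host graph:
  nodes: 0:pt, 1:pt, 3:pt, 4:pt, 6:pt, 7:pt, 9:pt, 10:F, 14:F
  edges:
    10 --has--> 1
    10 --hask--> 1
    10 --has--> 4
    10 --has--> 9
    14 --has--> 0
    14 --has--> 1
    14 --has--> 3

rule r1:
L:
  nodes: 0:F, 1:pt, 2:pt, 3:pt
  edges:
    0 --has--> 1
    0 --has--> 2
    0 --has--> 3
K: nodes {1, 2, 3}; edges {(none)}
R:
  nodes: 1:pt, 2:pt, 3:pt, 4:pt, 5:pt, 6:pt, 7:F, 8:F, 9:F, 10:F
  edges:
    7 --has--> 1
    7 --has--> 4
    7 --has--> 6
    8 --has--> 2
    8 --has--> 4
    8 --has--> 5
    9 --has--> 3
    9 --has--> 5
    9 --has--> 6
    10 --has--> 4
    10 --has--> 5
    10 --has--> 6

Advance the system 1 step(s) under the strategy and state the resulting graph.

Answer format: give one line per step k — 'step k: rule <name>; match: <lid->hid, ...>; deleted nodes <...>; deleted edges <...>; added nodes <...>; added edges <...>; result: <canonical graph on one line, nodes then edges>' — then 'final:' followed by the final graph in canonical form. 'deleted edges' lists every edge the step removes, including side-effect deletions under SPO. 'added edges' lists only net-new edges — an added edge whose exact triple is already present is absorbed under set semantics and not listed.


step 1: rule r1; match: 0->10, 1->1, 2->4, 3->9; deleted nodes 10; deleted edges (10,1,has); (10,1,hask); (10,4,has); (10,9,has); added nodes 15, 16, 17, 18, 19, 20, 21; added edges (18,1,has); (18,15,has); (18,17,has); (19,4,has); (19,15,has); (19,16,has); (20,9,has); (20,16,has); (20,17,has); (21,15,has); (21,16,has); (21,17,has); result: nodes: 0:pt, 1:pt, 3:pt, 4:pt, 6:pt, 7:pt, 9:pt, 14:F, 15:pt, 16:pt, 17:pt, 18:F, 19:F, 20:F, 21:F edges: (14,0,has); (14,1,has); (14,3,has); (18,1,has); (18,15,has); (18,17,has); (19,4,has); (19,15,has); (19,16,has); (20,9,has); (20,16,has); (20,17,has); (21,15,has); (21,16,has); (21,17,has)
final:
nodes: 0:pt, 1:pt, 3:pt, 4:pt, 6:pt, 7:pt, 9:pt, 14:F, 15:pt, 16:pt, 17:pt, 18:F, 19:F, 20:F, 21:F
edges: (14,0,has); (14,1,has); (14,3,has); (18,1,has); (18,15,has); (18,17,has); (19,4,has); (19,15,has); (19,16,has); (20,9,has); (20,16,has); (20,17,has); (21,15,has); (21,16,has); (21,17,has)


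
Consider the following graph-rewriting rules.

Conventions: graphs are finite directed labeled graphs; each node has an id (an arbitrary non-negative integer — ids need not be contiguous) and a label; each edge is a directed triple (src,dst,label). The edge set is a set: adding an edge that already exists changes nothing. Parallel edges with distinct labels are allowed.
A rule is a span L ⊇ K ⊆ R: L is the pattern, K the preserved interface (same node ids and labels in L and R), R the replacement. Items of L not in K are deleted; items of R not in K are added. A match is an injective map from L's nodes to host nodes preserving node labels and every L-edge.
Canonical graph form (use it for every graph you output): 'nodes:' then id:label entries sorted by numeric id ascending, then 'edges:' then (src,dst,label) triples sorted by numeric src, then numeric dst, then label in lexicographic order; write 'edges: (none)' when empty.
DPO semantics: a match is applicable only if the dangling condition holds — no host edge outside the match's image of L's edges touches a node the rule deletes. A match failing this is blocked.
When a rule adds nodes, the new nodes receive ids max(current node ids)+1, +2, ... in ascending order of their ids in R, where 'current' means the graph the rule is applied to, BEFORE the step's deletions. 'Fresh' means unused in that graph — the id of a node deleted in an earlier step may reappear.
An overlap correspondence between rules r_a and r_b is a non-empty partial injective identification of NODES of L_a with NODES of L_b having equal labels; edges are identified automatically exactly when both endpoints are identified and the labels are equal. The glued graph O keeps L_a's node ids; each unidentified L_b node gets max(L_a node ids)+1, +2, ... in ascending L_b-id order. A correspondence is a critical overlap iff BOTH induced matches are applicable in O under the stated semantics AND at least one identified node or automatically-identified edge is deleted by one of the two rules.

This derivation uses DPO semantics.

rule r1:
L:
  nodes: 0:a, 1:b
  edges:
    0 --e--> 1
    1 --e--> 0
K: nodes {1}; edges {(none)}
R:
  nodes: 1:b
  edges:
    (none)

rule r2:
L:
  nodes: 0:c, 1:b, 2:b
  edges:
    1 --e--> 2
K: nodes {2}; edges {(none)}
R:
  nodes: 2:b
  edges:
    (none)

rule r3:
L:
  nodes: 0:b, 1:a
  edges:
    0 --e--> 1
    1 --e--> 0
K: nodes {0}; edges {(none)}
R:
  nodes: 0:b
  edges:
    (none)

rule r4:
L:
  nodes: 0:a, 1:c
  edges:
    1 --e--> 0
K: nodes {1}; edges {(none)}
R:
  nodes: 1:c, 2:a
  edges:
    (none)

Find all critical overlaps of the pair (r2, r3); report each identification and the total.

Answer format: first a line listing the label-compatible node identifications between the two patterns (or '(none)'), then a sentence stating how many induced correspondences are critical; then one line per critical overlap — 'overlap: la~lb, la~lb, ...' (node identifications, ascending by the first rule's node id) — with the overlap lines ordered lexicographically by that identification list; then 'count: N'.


label-compatible node identifications between L(r2) and L(r3): 1~0, 2~0
0 of the induced correspondences are critical overlaps of r2 and r3.
count: 0


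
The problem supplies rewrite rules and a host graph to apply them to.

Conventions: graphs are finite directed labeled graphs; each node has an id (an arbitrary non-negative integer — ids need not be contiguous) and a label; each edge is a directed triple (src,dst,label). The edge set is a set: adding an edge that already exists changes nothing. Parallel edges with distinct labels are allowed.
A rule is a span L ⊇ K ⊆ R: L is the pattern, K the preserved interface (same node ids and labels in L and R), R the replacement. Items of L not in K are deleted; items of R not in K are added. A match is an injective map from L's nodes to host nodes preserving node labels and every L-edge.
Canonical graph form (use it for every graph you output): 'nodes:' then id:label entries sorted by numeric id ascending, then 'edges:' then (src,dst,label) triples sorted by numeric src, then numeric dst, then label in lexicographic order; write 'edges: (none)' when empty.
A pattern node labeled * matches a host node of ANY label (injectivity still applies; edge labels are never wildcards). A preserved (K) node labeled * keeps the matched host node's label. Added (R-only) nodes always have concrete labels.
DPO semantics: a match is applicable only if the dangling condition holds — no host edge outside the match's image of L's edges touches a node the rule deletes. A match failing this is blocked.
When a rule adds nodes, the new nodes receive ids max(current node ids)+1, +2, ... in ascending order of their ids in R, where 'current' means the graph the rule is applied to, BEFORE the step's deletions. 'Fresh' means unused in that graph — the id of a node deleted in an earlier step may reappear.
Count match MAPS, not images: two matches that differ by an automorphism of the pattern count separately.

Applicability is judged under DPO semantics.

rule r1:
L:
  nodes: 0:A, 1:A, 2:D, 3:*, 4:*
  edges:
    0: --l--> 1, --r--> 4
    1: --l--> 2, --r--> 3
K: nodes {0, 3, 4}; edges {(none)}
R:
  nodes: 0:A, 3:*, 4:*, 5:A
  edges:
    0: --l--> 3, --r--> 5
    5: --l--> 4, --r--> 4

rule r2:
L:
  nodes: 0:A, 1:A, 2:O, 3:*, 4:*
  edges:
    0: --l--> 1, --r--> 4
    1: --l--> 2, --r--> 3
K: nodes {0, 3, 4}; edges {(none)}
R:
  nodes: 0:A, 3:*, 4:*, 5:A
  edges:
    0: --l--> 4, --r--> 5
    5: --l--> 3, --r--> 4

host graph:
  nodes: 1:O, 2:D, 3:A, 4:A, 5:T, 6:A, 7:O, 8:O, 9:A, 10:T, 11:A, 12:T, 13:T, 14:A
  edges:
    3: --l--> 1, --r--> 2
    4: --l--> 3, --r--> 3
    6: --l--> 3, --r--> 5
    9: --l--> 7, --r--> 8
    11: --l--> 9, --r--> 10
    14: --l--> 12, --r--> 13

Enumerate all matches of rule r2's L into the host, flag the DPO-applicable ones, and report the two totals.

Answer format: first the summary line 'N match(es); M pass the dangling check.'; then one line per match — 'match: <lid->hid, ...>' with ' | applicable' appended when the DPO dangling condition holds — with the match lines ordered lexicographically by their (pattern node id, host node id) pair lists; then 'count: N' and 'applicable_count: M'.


2 match(es); 1 pass the dangling check.
match: 0->6, 1->3, 2->1, 3->2, 4->5
match: 0->11, 1->9, 2->7, 3->8, 4->10 | applicable
count: 2
applicable_count: 1
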